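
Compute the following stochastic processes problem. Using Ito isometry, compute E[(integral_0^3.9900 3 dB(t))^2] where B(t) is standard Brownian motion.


By Ito isometry: E[(int f dB)^2] = int f^2 dt
= 3^2 * 3.9900
= 9 * 3.9900 = 35.9100

35.9100


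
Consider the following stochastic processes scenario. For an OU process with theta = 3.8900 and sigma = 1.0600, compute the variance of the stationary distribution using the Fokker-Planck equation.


Stationary variance = sigma^2 / (2*theta)
= 1.0600^2 / (2*3.8900)
= 1.1236 / 7.7800
= 0.1444

0.1444


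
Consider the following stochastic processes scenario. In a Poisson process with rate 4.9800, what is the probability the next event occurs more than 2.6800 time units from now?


P(X > t) = exp(-lambda * t)
= exp(-4.9800 * 2.6800)
= exp(-13.3464) = 1.5986e-06

1.5986e-06


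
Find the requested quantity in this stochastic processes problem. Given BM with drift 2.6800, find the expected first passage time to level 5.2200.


Expected first passage time = a/mu
= 5.2200/2.6800
= 1.9478

1.9478


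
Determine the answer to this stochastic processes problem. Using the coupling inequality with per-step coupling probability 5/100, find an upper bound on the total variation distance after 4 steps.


TV distance bound <= (1-delta)^n
= (1 - 0.0500)^4
= 0.9500^4
= 0.8145

0.8145


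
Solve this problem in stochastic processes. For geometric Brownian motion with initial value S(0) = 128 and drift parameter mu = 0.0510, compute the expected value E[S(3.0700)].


E[S(t)] = S(0) * exp(mu * t)
= 128 * exp(0.0510 * 3.0700)
= 128 * 1.1695
= 149.6951

149.6951


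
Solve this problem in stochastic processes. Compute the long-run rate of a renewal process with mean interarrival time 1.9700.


Long-run renewal rate = 1/E(X)
= 1/1.9700
= 0.5076

0.5076


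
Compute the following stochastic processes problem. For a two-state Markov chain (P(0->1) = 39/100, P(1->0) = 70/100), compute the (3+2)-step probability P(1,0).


P^5 = P^3 * P^2
Computing via matrix multiplication of the transition matrix.
Entry (1,0) of P^5 = 0.6422

0.6422


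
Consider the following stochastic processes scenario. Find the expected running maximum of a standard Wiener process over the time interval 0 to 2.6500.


E(max B(s)) = sqrt(2t/pi)
= sqrt(2*2.6500/pi)
= sqrt(1.6870)
= 1.2989

1.2989


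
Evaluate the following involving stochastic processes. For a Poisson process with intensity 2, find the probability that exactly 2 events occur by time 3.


P(N(t)=k) = (lambda*t)^k * exp(-lambda*t) / k!
lambda*t = 6
= 6^2 * exp(-6) / 2!
= 36 * 0.0025 / 2
= 0.0446

0.0446


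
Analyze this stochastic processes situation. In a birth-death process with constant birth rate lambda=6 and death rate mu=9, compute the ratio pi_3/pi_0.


For birth-death process, pi_n/pi_0 = (lambda/mu)^n
= (6/9)^3
= 0.2963

0.2963


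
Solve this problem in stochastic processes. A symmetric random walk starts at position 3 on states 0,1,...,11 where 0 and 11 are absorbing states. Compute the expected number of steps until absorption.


For symmetric RW on 0,...,N with absorbing barriers, E(i) = i*(N-i)
E(3) = 3 * 8 = 24

24


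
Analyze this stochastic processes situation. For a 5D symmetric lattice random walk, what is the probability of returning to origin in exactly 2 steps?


P(return in 2 steps) = P(reverse first step) = 1/(2d)
= 1/10
= 0.1000

0.1000


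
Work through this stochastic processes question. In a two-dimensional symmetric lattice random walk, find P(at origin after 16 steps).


P = C(16,8)^2 / 4^16
= 12870^2 / 4294967296
= 165636900 / 4294967296
= 0.0386

0.0386


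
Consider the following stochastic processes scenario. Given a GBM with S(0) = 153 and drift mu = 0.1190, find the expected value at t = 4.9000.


E[S(t)] = S(0) * exp(mu * t)
= 153 * exp(0.1190 * 4.9000)
= 153 * 1.7916
= 274.1123

274.1123


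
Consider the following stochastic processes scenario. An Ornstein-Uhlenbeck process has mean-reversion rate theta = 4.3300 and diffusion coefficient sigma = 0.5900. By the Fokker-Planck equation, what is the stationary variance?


Stationary variance = sigma^2 / (2*theta)
= 0.5900^2 / (2*4.3300)
= 0.3481 / 8.6600
= 0.0402

0.0402


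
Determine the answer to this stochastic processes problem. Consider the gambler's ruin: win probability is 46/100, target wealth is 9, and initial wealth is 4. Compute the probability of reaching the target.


Gambler's ruin formula:
r = q/p = 0.5400/0.4600 = 1.1739
P(win) = (1 - r^i)/(1 - r^N)
= (1 - 1.1739^4)/(1 - 1.1739^9)
= 0.2780

0.2780


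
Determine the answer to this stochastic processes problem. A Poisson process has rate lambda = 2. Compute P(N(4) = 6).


P(N(t)=k) = (lambda*t)^k * exp(-lambda*t) / k!
lambda*t = 8
= 8^6 * exp(-8) / 6!
= 262144 * 3.3546e-04 / 720
= 0.1221

0.1221


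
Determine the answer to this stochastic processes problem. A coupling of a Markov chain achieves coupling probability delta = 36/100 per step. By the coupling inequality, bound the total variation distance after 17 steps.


TV distance bound <= (1-delta)^n
= (1 - 0.3600)^17
= 0.6400^17
= 5.0706e-04

5.0706e-04


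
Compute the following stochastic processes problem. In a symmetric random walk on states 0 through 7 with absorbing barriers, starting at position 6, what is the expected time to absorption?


For symmetric RW on 0,...,N with absorbing barriers, E(i) = i*(N-i)
E(6) = 6 * 1 = 6

6


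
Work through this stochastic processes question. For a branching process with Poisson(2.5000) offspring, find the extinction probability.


Since mu = 2.5000 > 1, extinction prob q < 1.
Solve s = exp(mu*(s-1)) iteratively.
q = 0.1074

0.1074


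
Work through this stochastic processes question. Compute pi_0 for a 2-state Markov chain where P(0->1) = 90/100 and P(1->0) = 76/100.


Stationary distribution: pi_0 = p10/(p01+p10), pi_1 = p01/(p01+p10)
p01 = 0.9000, p10 = 0.7600
pi_0 = 0.4578

0.4578


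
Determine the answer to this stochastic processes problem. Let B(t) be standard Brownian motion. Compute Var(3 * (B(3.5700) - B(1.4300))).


Var(alpha*(B(t)-B(s))) = alpha^2 * (t-s)
= 3^2 * (3.5700 - 1.4300)
= 9 * 2.1400
= 19.2600

19.2600


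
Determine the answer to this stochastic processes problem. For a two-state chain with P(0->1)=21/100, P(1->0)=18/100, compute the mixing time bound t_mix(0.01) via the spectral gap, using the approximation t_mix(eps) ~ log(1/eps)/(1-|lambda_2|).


lambda_2 = |1 - p01 - p10| = |1 - 0.2100 - 0.1800| = 0.6100
t_mix ~ log(1/eps)/(1 - |lambda_2|)
= log(100)/(1 - 0.6100) = 4.6052/0.3900
= 11.8081

11.8081


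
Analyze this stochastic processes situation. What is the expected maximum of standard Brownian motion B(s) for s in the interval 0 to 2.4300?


E(max B(s)) = sqrt(2t/pi)
= sqrt(2*2.4300/pi)
= sqrt(1.5470)
= 1.2438

1.2438


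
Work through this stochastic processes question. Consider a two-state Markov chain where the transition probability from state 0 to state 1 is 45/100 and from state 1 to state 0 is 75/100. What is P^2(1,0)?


Computing P^2 by matrix multiplication.
P = [[0.5500, 0.4500], [0.7500, 0.2500]]
After raising P to the power 2:
P^2(1,0) = 0.6000

0.6000


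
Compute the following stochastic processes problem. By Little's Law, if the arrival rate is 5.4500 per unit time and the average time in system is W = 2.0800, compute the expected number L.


Little's Law: L = lambda * W
= 5.4500 * 2.0800
= 11.3360

11.3360


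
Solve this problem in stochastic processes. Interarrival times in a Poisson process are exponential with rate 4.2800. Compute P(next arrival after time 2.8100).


P(X > t) = exp(-lambda * t)
= exp(-4.2800 * 2.8100)
= exp(-12.0268) = 5.9817e-06

5.9817e-06


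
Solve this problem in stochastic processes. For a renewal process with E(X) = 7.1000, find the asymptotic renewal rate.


Long-run renewal rate = 1/E(X)
= 1/7.1000
= 0.1408

0.1408


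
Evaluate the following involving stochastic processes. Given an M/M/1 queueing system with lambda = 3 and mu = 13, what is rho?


rho = lambda/mu
= 3/13
= 0.2308

0.2308


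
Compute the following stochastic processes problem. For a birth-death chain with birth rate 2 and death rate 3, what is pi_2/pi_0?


For birth-death process, pi_n/pi_0 = (lambda/mu)^n
= (2/3)^2
= 0.4444

0.4444


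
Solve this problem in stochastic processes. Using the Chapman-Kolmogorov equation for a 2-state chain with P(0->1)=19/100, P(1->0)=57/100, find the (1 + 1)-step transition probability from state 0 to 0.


P^2 = P^1 * P^1
Computing via matrix multiplication of the transition matrix.
Entry (0,0) of P^2 = 0.7644

0.7644


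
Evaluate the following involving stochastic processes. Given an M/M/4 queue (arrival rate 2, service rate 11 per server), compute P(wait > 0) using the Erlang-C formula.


a = lambda/mu = 0.1818
rho = a/c = 0.0455
Erlang-C formula applied:
C(c,a) = 3.9772e-05

3.9772e-05


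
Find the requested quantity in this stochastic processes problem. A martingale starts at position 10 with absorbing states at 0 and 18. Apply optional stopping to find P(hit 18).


By optional stopping theorem: E(M at tau) = M(0) = 10
P(hit 18)*18 + P(hit 0)*0 = 10
P(hit 18) = (10 - 0)/(18 - 0) = 5/9 = 0.5556

0.5556


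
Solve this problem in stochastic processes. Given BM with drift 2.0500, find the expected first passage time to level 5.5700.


Expected first passage time = a/mu
= 5.5700/2.0500
= 2.7171

2.7171


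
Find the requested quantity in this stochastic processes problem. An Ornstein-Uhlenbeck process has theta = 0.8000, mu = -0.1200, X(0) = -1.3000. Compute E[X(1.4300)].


E[X(t)] = mu + (X(0) - mu)*exp(-theta*t)
= -0.1200 + (-1.3000 - -0.1200)*exp(-0.8000*1.4300)
= -0.1200 + -1.1800 * 0.3185
= -0.4959

-0.4959


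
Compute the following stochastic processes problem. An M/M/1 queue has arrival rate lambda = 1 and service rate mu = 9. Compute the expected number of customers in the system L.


rho = 1/9 = 0.1111
L = rho/(1-rho)
= 0.1111/0.8889
= 0.1250

0.1250


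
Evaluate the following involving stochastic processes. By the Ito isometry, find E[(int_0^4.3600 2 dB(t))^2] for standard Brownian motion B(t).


By Ito isometry: E[(int f dB)^2] = int f^2 dt
= 2^2 * 4.3600
= 4 * 4.3600 = 17.4400

17.4400


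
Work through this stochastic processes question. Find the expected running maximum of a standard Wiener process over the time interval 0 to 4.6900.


E(max B(s)) = sqrt(2t/pi)
= sqrt(2*4.6900/pi)
= sqrt(2.9857)
= 1.7279

1.7279


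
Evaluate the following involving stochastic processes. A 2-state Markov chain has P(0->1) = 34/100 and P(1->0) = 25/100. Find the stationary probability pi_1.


Stationary distribution: pi_0 = p10/(p01+p10), pi_1 = p01/(p01+p10)
p01 = 0.3400, p10 = 0.2500
pi_1 = 0.5763

0.5763


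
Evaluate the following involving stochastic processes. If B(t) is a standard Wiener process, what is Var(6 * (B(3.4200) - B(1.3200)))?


Var(alpha*(B(t)-B(s))) = alpha^2 * (t-s)
= 6^2 * (3.4200 - 1.3200)
= 36 * 2.1000
= 75.6000

75.6000


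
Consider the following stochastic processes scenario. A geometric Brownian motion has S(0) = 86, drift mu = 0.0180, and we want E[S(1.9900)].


E[S(t)] = S(0) * exp(mu * t)
= 86 * exp(0.0180 * 1.9900)
= 86 * 1.0365
= 89.1364

89.1364


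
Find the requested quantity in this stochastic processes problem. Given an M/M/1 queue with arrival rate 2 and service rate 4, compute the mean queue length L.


rho = 2/4 = 0.5000
L = rho/(1-rho)
= 0.5000/0.5000
= 1.0000

1.0000


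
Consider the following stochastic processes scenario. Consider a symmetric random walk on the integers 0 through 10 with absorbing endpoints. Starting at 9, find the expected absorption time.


For symmetric RW on 0,...,N with absorbing barriers, E(i) = i*(N-i)
E(9) = 9 * 1 = 9

9


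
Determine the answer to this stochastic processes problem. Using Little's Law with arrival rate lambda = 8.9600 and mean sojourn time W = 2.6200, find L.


Little's Law: L = lambda * W
= 8.9600 * 2.6200
= 23.4752

23.4752


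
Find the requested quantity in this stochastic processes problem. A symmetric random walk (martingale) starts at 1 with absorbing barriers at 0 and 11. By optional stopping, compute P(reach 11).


By optional stopping theorem: E(M at tau) = M(0) = 1
P(hit 11)*11 + P(hit 0)*0 = 1
P(hit 11) = (1 - 0)/(11 - 0) = 1/11 = 0.0909

0.0909


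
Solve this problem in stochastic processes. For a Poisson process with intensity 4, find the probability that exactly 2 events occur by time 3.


P(N(t)=k) = (lambda*t)^k * exp(-lambda*t) / k!
lambda*t = 12
= 12^2 * exp(-12) / 2!
= 144 * 6.1442e-06 / 2
= 4.4238e-04

4.4238e-04


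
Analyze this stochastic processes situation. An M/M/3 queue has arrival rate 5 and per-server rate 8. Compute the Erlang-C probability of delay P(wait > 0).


a = lambda/mu = 0.6250
rho = a/c = 0.2083
Erlang-C formula applied:
C(c,a) = 0.0275

0.0275


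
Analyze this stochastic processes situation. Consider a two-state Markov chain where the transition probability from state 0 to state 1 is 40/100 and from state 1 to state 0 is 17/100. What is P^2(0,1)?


Computing P^2 by matrix multiplication.
P = [[0.6000, 0.4000], [0.1700, 0.8300]]
After raising P to the power 2:
P^2(0,1) = 0.5720

0.5720


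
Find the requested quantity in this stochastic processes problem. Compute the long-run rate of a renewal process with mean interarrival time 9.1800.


Long-run renewal rate = 1/E(X)
= 1/9.1800
= 0.1089

0.1089


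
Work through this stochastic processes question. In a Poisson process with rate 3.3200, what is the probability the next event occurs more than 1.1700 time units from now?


P(X > t) = exp(-lambda * t)
= exp(-3.3200 * 1.1700)
= exp(-3.8844) = 0.0206

0.0206


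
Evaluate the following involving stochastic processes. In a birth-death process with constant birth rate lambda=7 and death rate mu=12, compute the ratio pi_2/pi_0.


For birth-death process, pi_n/pi_0 = (lambda/mu)^n
= (7/12)^2
= 0.3403

0.3403


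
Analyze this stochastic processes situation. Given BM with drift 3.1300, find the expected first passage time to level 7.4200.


Expected first passage time = a/mu
= 7.4200/3.1300
= 2.3706

2.3706


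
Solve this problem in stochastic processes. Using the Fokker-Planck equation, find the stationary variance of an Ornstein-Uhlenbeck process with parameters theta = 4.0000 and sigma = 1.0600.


Stationary variance = sigma^2 / (2*theta)
= 1.0600^2 / (2*4.0000)
= 1.1236 / 8.0000
= 0.1405

0.1405


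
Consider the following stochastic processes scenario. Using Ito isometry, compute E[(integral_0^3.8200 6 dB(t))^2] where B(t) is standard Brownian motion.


By Ito isometry: E[(int f dB)^2] = int f^2 dt
= 6^2 * 3.8200
= 36 * 3.8200 = 137.5200

137.5200


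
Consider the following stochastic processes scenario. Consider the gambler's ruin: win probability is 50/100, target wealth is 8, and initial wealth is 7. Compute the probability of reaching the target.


p = 1/2: P(win) = i/N = 7/8
= 0.8750

0.8750


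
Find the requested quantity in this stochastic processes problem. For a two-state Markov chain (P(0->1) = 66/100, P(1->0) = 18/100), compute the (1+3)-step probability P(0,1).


P^4 = P^1 * P^3
Computing via matrix multiplication of the transition matrix.
Entry (0,1) of P^4 = 0.7852

0.7852


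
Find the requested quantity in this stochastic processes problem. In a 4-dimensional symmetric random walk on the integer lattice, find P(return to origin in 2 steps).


P(return in 2 steps) = P(reverse first step) = 1/(2d)
= 1/8
= 0.1250

0.1250


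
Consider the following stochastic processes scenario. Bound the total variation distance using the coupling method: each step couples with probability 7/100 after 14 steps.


TV distance bound <= (1-delta)^n
= (1 - 0.0700)^14
= 0.9300^14
= 0.3620

0.3620


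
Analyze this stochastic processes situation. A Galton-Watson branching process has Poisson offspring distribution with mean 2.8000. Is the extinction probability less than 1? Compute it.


Since mu = 2.8000 > 1, extinction prob q < 1.
Solve s = exp(mu*(s-1)) iteratively.
q = 0.0750

0.0750


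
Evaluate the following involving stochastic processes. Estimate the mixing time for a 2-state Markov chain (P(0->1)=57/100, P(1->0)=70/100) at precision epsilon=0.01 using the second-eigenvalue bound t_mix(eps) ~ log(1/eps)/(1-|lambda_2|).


lambda_2 = |1 - p01 - p10| = |1 - 0.5700 - 0.7000| = 0.2700
t_mix ~ log(1/eps)/(1 - |lambda_2|)
= log(100)/(1 - 0.2700) = 4.6052/0.7300
= 6.3085

6.3085


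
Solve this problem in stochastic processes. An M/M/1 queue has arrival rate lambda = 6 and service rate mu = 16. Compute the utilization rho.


rho = lambda/mu
= 6/16
= 0.3750

0.3750


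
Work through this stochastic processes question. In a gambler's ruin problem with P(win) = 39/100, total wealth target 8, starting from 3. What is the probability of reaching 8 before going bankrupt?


Gambler's ruin formula:
r = q/p = 0.6100/0.3900 = 1.5641
P(win) = (1 - r^i)/(1 - r^N)
= (1 - 1.5641^3)/(1 - 1.5641^8)
= 0.0812

0.0812


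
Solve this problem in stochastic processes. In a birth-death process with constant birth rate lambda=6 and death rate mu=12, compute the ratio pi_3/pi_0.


For birth-death process, pi_n/pi_0 = (lambda/mu)^n
= (6/12)^3
= 0.1250

0.1250


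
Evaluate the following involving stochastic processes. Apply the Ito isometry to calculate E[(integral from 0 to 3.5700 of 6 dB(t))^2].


By Ito isometry: E[(int f dB)^2] = int f^2 dt
= 6^2 * 3.5700
= 36 * 3.5700 = 128.5200

128.5200


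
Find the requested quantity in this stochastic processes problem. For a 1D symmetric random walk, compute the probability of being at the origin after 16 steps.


P(S(16) = 0) = C(16,8) / 4^8
= 12870 / 65536
= 0.1964

0.1964


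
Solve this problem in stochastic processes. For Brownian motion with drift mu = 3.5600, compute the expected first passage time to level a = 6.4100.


Expected first passage time = a/mu
= 6.4100/3.5600
= 1.8006

1.8006


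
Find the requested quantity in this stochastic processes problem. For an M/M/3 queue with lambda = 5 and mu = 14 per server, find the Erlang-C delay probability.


a = lambda/mu = 0.3571
rho = a/c = 0.1190
Erlang-C formula applied:
C(c,a) = 0.0060

0.0060


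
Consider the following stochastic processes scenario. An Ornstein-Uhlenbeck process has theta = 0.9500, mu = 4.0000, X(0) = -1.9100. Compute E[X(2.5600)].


E[X(t)] = mu + (X(0) - mu)*exp(-theta*t)
= 4.0000 + (-1.9100 - 4.0000)*exp(-0.9500*2.5600)
= 4.0000 + -5.9100 * 0.0879
= 3.4807

3.4807


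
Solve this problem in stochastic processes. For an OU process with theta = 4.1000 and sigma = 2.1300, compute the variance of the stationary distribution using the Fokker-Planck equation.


Stationary variance = sigma^2 / (2*theta)
= 2.1300^2 / (2*4.1000)
= 4.5369 / 8.2000
= 0.5533

0.5533


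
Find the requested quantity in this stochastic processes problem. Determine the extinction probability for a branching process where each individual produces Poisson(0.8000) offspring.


Since mu = 0.8000 <= 1, extinction probability = 1.

1.0000


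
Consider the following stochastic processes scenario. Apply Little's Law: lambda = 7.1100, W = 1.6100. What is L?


Little's Law: L = lambda * W
= 7.1100 * 1.6100
= 11.4471

11.4471


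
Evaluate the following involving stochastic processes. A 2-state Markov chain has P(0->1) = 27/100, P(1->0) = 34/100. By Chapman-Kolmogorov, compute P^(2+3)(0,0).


P^5 = P^2 * P^3
Computing via matrix multiplication of the transition matrix.
Entry (0,0) of P^5 = 0.5614

0.5614


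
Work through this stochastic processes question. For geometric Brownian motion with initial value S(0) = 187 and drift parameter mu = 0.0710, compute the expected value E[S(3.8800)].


E[S(t)] = S(0) * exp(mu * t)
= 187 * exp(0.0710 * 3.8800)
= 187 * 1.3172
= 246.3094

246.3094


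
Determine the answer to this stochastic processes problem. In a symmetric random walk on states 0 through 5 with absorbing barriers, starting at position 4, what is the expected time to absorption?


For symmetric RW on 0,...,N with absorbing barriers, E(i) = i*(N-i)
E(4) = 4 * 1 = 4

4


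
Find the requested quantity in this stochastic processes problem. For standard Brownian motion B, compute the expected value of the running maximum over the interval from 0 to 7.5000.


E(max B(s)) = sqrt(2t/pi)
= sqrt(2*7.5000/pi)
= sqrt(4.7746)
= 2.1851

2.1851


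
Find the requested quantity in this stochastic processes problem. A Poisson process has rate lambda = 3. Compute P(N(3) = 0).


P(N(t)=k) = (lambda*t)^k * exp(-lambda*t) / k!
lambda*t = 9
= 9^0 * exp(-9) / 0!
= 1 * 1.2341e-04 / 1
= 1.2341e-04

1.2341e-04


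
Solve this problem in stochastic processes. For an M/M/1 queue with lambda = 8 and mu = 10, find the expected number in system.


rho = 8/10 = 0.8000
L = rho/(1-rho)
= 0.8000/0.2000
= 4.0000

4.0000


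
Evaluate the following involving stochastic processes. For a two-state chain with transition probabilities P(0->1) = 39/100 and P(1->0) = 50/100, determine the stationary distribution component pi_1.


Stationary distribution: pi_0 = p10/(p01+p10), pi_1 = p01/(p01+p10)
p01 = 0.3900, p10 = 0.5000
pi_1 = 0.4382

0.4382


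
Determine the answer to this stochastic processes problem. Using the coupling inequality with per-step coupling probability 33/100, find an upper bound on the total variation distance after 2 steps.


TV distance bound <= (1-delta)^n
= (1 - 0.3300)^2
= 0.6700^2
= 0.4489

0.4489


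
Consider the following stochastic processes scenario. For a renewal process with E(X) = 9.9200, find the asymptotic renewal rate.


Long-run renewal rate = 1/E(X)
= 1/9.9200
= 0.1008

0.1008


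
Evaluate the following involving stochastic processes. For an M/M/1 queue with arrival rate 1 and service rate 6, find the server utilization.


rho = lambda/mu
= 1/6
= 0.1667

0.1667


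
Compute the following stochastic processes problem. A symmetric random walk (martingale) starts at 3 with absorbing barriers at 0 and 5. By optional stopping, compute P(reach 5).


By optional stopping theorem: E(M at tau) = M(0) = 3
P(hit 5)*5 + P(hit 0)*0 = 3
P(hit 5) = (3 - 0)/(5 - 0) = 3/5 = 0.6000

0.6000


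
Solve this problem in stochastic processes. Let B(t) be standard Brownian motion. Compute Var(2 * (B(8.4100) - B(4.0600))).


Var(alpha*(B(t)-B(s))) = alpha^2 * (t-s)
= 2^2 * (8.4100 - 4.0600)
= 4 * 4.3500
= 17.4000

17.4000


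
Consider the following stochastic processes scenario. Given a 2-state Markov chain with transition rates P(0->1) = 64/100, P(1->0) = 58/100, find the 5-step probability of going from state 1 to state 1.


Computing P^5 by matrix multiplication.
P = [[0.3600, 0.6400], [0.5800, 0.4200]]
After raising P to the power 5:
P^5(1,1) = 0.5243

0.5243


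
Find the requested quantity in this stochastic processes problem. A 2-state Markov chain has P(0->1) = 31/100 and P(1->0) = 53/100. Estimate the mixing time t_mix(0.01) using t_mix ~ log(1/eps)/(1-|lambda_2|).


lambda_2 = |1 - p01 - p10| = |1 - 0.3100 - 0.5300| = 0.1600
t_mix ~ log(1/eps)/(1 - |lambda_2|)
= log(100)/(1 - 0.1600) = 4.6052/0.8400
= 5.4823

5.4823


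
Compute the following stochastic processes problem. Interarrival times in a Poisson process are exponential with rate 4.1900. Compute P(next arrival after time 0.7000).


P(X > t) = exp(-lambda * t)
= exp(-4.1900 * 0.7000)
= exp(-2.9330) = 0.0532

0.0532


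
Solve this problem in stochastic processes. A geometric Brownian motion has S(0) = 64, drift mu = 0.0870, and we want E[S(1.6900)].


E[S(t)] = S(0) * exp(mu * t)
= 64 * exp(0.0870 * 1.6900)
= 64 * 1.1584
= 74.1369

74.1369


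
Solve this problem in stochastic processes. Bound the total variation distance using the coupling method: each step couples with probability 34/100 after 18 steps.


TV distance bound <= (1-delta)^n
= (1 - 0.3400)^18
= 0.6600^18
= 5.6466e-04

5.6466e-04


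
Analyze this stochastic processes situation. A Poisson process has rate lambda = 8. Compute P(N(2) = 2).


P(N(t)=k) = (lambda*t)^k * exp(-lambda*t) / k!
lambda*t = 16
= 16^2 * exp(-16) / 2!
= 256 * 1.1254e-07 / 2
= 1.4405e-05

1.4405e-05


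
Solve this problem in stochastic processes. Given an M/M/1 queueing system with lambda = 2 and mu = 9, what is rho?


rho = lambda/mu
= 2/9
= 0.2222

0.2222


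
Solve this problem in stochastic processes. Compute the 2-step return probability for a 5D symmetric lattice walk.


P(return in 2 steps) = P(reverse first step) = 1/(2d)
= 1/10
= 0.1000

0.1000


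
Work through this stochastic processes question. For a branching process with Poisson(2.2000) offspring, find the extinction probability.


Since mu = 2.2000 > 1, extinction prob q < 1.
Solve s = exp(mu*(s-1)) iteratively.
q = 0.1563

0.1563


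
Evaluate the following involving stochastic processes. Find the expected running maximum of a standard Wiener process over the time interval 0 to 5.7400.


E(max B(s)) = sqrt(2t/pi)
= sqrt(2*5.7400/pi)
= sqrt(3.6542)
= 1.9116

1.9116


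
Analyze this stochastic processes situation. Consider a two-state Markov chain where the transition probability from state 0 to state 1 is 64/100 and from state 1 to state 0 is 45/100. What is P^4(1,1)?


Computing P^4 by matrix multiplication.
P = [[0.3600, 0.6400], [0.4500, 0.5500]]
After raising P to the power 4:
P^4(1,1) = 0.5872

0.5872


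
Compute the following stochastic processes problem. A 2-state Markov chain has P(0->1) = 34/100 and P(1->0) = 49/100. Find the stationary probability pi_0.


Stationary distribution: pi_0 = p10/(p01+p10), pi_1 = p01/(p01+p10)
p01 = 0.3400, p10 = 0.4900
pi_0 = 0.5904

0.5904


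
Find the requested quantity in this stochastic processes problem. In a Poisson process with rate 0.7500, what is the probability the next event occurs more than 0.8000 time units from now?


P(X > t) = exp(-lambda * t)
= exp(-0.7500 * 0.8000)
= exp(-0.6000) = 0.5488

0.5488


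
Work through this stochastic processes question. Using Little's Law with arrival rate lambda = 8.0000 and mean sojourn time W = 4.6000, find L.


Little's Law: L = lambda * W
= 8.0000 * 4.6000
= 36.8000

36.8000


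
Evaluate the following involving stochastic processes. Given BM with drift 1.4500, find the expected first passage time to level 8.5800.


Expected first passage time = a/mu
= 8.5800/1.4500
= 5.9172

5.9172


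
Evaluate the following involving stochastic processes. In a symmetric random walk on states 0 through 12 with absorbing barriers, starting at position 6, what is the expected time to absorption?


For symmetric RW on 0,...,N with absorbing barriers, E(i) = i*(N-i)
E(6) = 6 * 6 = 36

36


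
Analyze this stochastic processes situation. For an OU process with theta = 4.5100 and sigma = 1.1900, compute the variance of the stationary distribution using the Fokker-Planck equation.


Stationary variance = sigma^2 / (2*theta)
= 1.1900^2 / (2*4.5100)
= 1.4161 / 9.0200
= 0.1570

0.1570


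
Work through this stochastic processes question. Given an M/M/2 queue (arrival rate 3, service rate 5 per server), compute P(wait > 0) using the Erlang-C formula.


a = lambda/mu = 0.6000
rho = a/c = 0.3000
Erlang-C formula applied:
C(c,a) = 0.1385

0.1385


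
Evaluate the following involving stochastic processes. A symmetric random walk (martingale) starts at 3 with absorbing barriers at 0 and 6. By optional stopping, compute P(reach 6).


By optional stopping theorem: E(M at tau) = M(0) = 3
P(hit 6)*6 + P(hit 0)*0 = 3
P(hit 6) = (3 - 0)/(6 - 0) = 1/2 = 0.5000

0.5000


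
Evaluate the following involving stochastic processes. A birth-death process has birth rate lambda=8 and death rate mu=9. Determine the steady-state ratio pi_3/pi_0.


For birth-death process, pi_n/pi_0 = (lambda/mu)^n
= (8/9)^3
= 0.7023

0.7023


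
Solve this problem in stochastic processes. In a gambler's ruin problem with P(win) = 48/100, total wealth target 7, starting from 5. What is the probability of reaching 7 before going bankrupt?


Gambler's ruin formula:
r = q/p = 0.5200/0.4800 = 1.0833
P(win) = (1 - r^i)/(1 - r^N)
= (1 - 1.0833^5)/(1 - 1.0833^7)
= 0.6551

0.6551


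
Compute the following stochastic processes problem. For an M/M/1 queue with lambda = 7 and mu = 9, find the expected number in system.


rho = 7/9 = 0.7778
L = rho/(1-rho)
= 0.7778/0.2222
= 3.5000

3.5000


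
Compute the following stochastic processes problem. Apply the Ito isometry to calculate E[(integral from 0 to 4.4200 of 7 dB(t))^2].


By Ito isometry: E[(int f dB)^2] = int f^2 dt
= 7^2 * 4.4200
= 49 * 4.4200 = 216.5800

216.5800


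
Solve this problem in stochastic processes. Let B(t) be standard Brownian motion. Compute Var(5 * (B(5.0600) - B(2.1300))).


Var(alpha*(B(t)-B(s))) = alpha^2 * (t-s)
= 5^2 * (5.0600 - 2.1300)
= 25 * 2.9300
= 73.2500

73.2500


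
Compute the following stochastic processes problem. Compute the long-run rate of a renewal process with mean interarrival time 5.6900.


Long-run renewal rate = 1/E(X)
= 1/5.6900
= 0.1757

0.1757


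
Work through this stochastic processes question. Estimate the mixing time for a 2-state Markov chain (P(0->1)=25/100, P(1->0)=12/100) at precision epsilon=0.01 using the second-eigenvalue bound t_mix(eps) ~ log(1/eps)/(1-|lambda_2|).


lambda_2 = |1 - p01 - p10| = |1 - 0.2500 - 0.1200| = 0.6300
t_mix ~ log(1/eps)/(1 - |lambda_2|)
= log(100)/(1 - 0.6300) = 4.6052/0.3700
= 12.4464

12.4464


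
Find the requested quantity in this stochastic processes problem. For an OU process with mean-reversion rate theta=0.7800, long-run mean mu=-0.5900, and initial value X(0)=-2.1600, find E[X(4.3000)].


E[X(t)] = mu + (X(0) - mu)*exp(-theta*t)
= -0.5900 + (-2.1600 - -0.5900)*exp(-0.7800*4.3000)
= -0.5900 + -1.5700 * 0.0349
= -0.6449

-0.6449


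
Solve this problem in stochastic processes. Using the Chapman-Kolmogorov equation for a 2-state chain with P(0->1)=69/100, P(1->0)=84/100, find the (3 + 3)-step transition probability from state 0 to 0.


P^6 = P^3 * P^3
Computing via matrix multiplication of the transition matrix.
Entry (0,0) of P^6 = 0.5590

0.5590


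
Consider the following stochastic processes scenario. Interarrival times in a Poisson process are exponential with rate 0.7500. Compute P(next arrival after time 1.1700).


P(X > t) = exp(-lambda * t)
= exp(-0.7500 * 1.1700)
= exp(-0.8775) = 0.4158

0.4158


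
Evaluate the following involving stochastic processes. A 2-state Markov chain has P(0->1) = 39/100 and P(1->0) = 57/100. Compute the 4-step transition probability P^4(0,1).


Computing P^4 by matrix multiplication.
P = [[0.6100, 0.3900], [0.5700, 0.4300]]
After raising P to the power 4:
P^4(0,1) = 0.4062

0.4062


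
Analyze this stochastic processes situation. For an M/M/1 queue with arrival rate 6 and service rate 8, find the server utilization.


rho = lambda/mu
= 6/8
= 0.7500

0.7500


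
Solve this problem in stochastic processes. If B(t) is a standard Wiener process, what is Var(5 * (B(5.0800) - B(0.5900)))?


Var(alpha*(B(t)-B(s))) = alpha^2 * (t-s)
= 5^2 * (5.0800 - 0.5900)
= 25 * 4.4900
= 112.2500

112.2500


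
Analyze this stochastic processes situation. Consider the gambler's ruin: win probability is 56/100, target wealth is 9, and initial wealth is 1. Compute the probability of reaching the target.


Gambler's ruin formula:
r = q/p = 0.4400/0.5600 = 0.7857
P(win) = (1 - r^i)/(1 - r^N)
= (1 - 0.7857^1)/(1 - 0.7857^9)
= 0.2419

0.2419


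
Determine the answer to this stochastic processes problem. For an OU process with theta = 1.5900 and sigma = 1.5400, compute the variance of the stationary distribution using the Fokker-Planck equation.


Stationary variance = sigma^2 / (2*theta)
= 1.5400^2 / (2*1.5900)
= 2.3716 / 3.1800
= 0.7458

0.7458


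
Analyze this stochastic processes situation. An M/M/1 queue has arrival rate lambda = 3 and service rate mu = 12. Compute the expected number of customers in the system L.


rho = 3/12 = 0.2500
L = rho/(1-rho)
= 0.2500/0.7500
= 0.3333

0.3333


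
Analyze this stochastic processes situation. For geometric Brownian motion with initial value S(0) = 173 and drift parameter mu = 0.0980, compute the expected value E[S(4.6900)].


E[S(t)] = S(0) * exp(mu * t)
= 173 * exp(0.0980 * 4.6900)
= 173 * 1.5835
= 273.9407

273.9407


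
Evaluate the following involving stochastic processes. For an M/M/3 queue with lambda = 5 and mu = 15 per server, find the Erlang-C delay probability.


a = lambda/mu = 0.3333
rho = a/c = 0.1111
Erlang-C formula applied:
C(c,a) = 0.0050

0.0050


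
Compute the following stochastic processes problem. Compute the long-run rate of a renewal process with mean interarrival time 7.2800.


Long-run renewal rate = 1/E(X)
= 1/7.2800
= 0.1374

0.1374


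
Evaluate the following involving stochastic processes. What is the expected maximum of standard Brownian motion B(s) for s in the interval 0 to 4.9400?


E(max B(s)) = sqrt(2t/pi)
= sqrt(2*4.9400/pi)
= sqrt(3.1449)
= 1.7734

1.7734


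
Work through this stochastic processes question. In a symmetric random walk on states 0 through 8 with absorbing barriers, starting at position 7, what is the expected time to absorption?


For symmetric RW on 0,...,N with absorbing barriers, E(i) = i*(N-i)
E(7) = 7 * 1 = 7

7


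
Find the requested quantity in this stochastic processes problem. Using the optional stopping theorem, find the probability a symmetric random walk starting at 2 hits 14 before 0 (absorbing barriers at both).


By optional stopping theorem: E(M at tau) = M(0) = 2
P(hit 14)*14 + P(hit 0)*0 = 2
P(hit 14) = (2 - 0)/(14 - 0) = 1/7 = 0.1429

0.1429


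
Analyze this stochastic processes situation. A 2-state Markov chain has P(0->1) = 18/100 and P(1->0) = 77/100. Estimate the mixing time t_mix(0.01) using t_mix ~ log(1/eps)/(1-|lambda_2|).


lambda_2 = |1 - p01 - p10| = |1 - 0.1800 - 0.7700| = 0.0500
t_mix ~ log(1/eps)/(1 - |lambda_2|)
= log(100)/(1 - 0.0500) = 4.6052/0.9500
= 4.8475

4.8475


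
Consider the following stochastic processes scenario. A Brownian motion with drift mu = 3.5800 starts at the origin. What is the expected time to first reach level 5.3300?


Expected first passage time = a/mu
= 5.3300/3.5800
= 1.4888

1.4888


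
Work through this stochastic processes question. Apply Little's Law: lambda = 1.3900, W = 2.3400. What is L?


Little's Law: L = lambda * W
= 1.3900 * 2.3400
= 3.2526

3.2526


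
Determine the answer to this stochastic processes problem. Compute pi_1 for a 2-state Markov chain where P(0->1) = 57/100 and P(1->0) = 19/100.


Stationary distribution: pi_0 = p10/(p01+p10), pi_1 = p01/(p01+p10)
p01 = 0.5700, p10 = 0.1900
pi_1 = 0.7500

0.7500


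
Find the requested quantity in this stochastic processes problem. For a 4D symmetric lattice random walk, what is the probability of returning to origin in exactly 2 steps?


P(return in 2 steps) = P(reverse first step) = 1/(2d)
= 1/8
= 0.1250

0.1250


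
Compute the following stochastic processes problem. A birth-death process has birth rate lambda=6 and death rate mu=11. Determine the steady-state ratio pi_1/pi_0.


For birth-death process, pi_n/pi_0 = (lambda/mu)^n
= (6/11)^1
= 0.5455

0.5455


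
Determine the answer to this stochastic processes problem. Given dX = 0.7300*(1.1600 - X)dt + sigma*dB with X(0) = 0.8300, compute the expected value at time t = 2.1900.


E[X(t)] = mu + (X(0) - mu)*exp(-theta*t)
= 1.1600 + (0.8300 - 1.1600)*exp(-0.7300*2.1900)
= 1.1600 + -0.3300 * 0.2022
= 1.0933

1.0933


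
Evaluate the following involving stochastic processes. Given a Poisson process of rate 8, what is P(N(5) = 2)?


P(N(t)=k) = (lambda*t)^k * exp(-lambda*t) / k!
lambda*t = 40
= 40^2 * exp(-40) / 2!
= 1600 * 4.2484e-18 / 2
= 3.3987e-15

3.3987e-15


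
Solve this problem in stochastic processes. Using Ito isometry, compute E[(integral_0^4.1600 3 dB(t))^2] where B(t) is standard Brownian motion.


By Ito isometry: E[(int f dB)^2] = int f^2 dt
= 3^2 * 4.1600
= 9 * 4.1600 = 37.4400

37.4400


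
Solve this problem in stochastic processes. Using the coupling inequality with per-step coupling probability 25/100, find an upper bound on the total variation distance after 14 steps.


TV distance bound <= (1-delta)^n
= (1 - 0.2500)^14
= 0.7500^14
= 0.0178

0.0178


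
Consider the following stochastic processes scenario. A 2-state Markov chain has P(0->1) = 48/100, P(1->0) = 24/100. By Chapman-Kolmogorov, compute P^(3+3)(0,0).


P^6 = P^3 * P^3
Computing via matrix multiplication of the transition matrix.
Entry (0,0) of P^6 = 0.3337

0.3337


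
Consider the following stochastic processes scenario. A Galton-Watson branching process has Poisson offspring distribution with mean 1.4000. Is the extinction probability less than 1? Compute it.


Since mu = 1.4000 > 1, extinction prob q < 1.
Solve s = exp(mu*(s-1)) iteratively.
q = 0.4890

0.4890


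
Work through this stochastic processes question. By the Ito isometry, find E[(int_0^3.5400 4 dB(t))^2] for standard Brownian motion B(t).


By Ito isometry: E[(int f dB)^2] = int f^2 dt
= 4^2 * 3.5400
= 16 * 3.5400 = 56.6400

56.6400


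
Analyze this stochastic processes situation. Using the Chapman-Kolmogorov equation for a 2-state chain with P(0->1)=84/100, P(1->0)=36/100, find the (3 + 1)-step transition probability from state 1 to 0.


P^4 = P^3 * P^1
Computing via matrix multiplication of the transition matrix.
Entry (1,0) of P^4 = 0.2995

0.2995


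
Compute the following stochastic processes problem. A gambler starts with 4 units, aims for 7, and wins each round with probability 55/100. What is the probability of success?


Gambler's ruin formula:
r = q/p = 0.4500/0.5500 = 0.8182
P(win) = (1 - r^i)/(1 - r^N)
= (1 - 0.8182^4)/(1 - 0.8182^7)
= 0.7314

0.7314


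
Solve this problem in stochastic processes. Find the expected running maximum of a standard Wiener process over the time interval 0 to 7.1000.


E(max B(s)) = sqrt(2t/pi)
= sqrt(2*7.1000/pi)
= sqrt(4.5200)
= 2.1260

2.1260


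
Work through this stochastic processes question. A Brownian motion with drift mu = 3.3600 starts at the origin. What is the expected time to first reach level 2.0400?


Expected first passage time = a/mu
= 2.0400/3.3600
= 0.6071

0.6071


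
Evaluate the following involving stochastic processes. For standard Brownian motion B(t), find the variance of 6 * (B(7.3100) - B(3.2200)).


Var(alpha*(B(t)-B(s))) = alpha^2 * (t-s)
= 6^2 * (7.3100 - 3.2200)
= 36 * 4.0900
= 147.2400

147.2400


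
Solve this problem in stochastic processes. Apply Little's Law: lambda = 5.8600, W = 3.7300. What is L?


Little's Law: L = lambda * W
= 5.8600 * 3.7300
= 21.8578

21.8578


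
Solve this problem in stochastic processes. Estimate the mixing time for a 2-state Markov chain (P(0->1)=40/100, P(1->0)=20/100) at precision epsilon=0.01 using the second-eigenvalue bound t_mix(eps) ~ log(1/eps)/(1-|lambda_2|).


lambda_2 = |1 - p01 - p10| = |1 - 0.4000 - 0.2000| = 0.4000
t_mix ~ log(1/eps)/(1 - |lambda_2|)
= log(100)/(1 - 0.4000) = 4.6052/0.6000
= 7.6753

7.6753


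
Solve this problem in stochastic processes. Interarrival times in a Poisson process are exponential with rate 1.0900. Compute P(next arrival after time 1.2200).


P(X > t) = exp(-lambda * t)
= exp(-1.0900 * 1.2200)
= exp(-1.3298) = 0.2645

0.2645


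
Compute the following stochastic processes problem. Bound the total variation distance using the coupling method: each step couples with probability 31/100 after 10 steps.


TV distance bound <= (1-delta)^n
= (1 - 0.3100)^10
= 0.6900^10
= 0.0245

0.0245
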